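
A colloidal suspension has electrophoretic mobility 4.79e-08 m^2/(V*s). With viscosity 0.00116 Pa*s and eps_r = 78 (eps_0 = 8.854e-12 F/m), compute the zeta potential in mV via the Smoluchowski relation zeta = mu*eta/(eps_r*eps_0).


Smoluchowski equation: zeta = mu * eta / (eps_r * eps_0)
zeta = 4.79e-08 * 0.00116 / (78 * 8.854e-12)
zeta = 0.080456 V = 80.46 mV

80.46


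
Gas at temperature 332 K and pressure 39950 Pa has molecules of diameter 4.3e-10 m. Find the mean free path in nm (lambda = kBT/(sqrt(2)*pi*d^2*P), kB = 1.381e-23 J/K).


Mean free path: lambda = kB*T / (sqrt(2) * pi * d^2 * P)
lambda = 1.381e-23 * 332 / (sqrt(2) * pi * (4.3e-10)^2 * 39950)
lambda = 1.39705e-07 m
lambda = 139.71 nm

139.71


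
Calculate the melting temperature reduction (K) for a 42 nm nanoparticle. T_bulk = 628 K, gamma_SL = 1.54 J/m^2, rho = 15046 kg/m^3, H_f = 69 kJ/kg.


Radius R = 42/2 = 21 nm = 2.1e-08 m
Convert H_f = 69 kJ/kg = 69000 J/kg
dT = 2 * gamma_SL * T_bulk / (rho * H_f * R)
dT = 2 * 1.54 * 628 / (15046 * 69000 * 2.1e-08)
dT = 88.7 K

88.7


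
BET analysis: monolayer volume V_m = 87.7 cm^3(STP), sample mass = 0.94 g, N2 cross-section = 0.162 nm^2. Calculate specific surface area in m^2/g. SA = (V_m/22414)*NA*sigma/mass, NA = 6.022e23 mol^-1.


Number of moles in monolayer = V_m / 22414 = 87.7 / 22414 = 0.00391273
Number of molecules = moles * NA = 0.00391273 * 6.022e23
SA = molecules * sigma / mass
SA = (87.7 / 22414) * 6.022e23 * 0.162e-18 / 0.94
SA = 406.1 m^2/g

406.1


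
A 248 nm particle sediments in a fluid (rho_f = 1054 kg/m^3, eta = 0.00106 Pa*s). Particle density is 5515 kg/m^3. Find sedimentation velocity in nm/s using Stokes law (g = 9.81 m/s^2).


Radius R = 248/2 nm = 1.24e-07 m
Density difference = 5515 - 1054 = 4461 kg/m^3
v = 2 * R^2 * (rho_p - rho_f) * g / (9 * eta)
v = 2 * (1.24e-07)^2 * 4461 * 9.81 / (9 * 0.00106)
v = 1.41067e-07 m/s = 141.0673 nm/s

141.0673


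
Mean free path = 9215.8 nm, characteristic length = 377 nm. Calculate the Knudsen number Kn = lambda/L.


Knudsen number Kn = lambda / L
Kn = 9215.8 / 377
Kn = 24.4451

24.4451


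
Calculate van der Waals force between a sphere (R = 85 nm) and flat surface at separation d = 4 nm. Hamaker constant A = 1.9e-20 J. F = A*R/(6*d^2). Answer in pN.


Convert to SI: R = 85 nm = 8.5e-08 m, d = 4 nm = 4e-09 m
F = A * R / (6 * d^2)
F = 1.9e-20 * 8.5e-08 / (6 * (4e-09)^2)
F = 1.68229e-11 N = 16.823 pN

16.823


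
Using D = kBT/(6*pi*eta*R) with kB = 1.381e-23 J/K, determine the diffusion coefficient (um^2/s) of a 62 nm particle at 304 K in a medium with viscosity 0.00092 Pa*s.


Radius R = 62/2 = 31 nm = 3.1e-08 m
D = kB*T / (6*pi*eta*R)
D = 1.381e-23 * 304 / (6 * pi * 0.00092 * 3.1e-08)
D = 7.80938e-12 m^2/s = 7.809 um^2/s

7.809


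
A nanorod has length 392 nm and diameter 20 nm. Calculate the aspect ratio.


Aspect ratio AR = length / diameter
AR = 392 / 20
AR = 19.6

19.6


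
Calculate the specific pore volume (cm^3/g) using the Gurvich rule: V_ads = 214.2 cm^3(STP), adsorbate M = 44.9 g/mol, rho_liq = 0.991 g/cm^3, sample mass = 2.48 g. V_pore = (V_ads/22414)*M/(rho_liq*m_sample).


Moles adsorbed n = V_ads / 22414 = 214.2 / 22414 = 9.556527e-03 mol
Liquid volume V_liq = n * M / rho_liq = 9.556527e-03 * 44.9 / 0.991 = 0.43298 cm^3
Specific pore volume V_pore = V_liq / m_sample = 0.43298 / 2.48
V_pore = 0.1746 cm^3/g

0.1746


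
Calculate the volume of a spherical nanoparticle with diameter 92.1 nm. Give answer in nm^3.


Radius r = 92.1/2 = 46.05 nm
Volume V = (4/3) * pi * r^3
V = (4/3) * pi * (46.05)^3
V = 409051.05 nm^3

409051.05


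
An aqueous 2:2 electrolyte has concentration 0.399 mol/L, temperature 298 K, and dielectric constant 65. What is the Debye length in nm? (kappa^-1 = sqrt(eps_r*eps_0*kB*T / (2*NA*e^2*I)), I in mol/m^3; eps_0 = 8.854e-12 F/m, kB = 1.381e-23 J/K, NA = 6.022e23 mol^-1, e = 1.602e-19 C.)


Ionic strength I = 0.399 * 2^2 * 1000 = 1596 mol/m^3
kappa^-1 = sqrt(65 * 8.854e-12 * 1.381e-23 * 298 / (2 * 6.022e23 * (1.602e-19)^2 * 1596))
kappa^-1 = 0.219 nm

0.219


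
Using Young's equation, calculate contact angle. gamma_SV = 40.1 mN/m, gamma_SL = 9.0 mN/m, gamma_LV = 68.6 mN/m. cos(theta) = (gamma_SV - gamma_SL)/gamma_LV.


cos(theta) = (gamma_SV - gamma_SL) / gamma_LV
cos(theta) = (40.1 - 9.0) / 68.6
cos(theta) = 0.453353
theta = arccos(0.453353) = 63.04 degrees

63.04


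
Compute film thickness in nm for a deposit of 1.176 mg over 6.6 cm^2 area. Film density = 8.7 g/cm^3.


Convert: m = 1.176 mg = 1.1760e-06 kg, A = 6.6 cm^2 = 6.6000e-04 m^2, rho = 8.7 g/cm^3 = 8700 kg/m^3
t = m / (A * rho)
t = 1.1760e-06 / (6.6000e-04 * 8700)
t = 2.0481e-07 m = 204.8 nm

204.8


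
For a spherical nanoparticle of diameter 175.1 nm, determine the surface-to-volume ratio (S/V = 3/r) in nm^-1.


Radius r = 175.1/2 = 87.55 nm
S/V = 3 / r = 3 / 87.55
S/V = 0.0343 nm^-1

0.0343


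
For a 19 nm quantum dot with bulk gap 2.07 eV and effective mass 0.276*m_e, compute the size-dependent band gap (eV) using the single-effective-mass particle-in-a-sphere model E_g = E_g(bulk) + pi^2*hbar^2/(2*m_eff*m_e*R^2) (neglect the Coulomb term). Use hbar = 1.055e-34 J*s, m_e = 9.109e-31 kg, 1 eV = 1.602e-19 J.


Radius R = 19/2 nm = 9.5e-09 m
Confinement energy dE = pi^2 * hbar^2 / (2 * m_eff * m_e * R^2)
dE = pi^2 * (1.055e-34)^2 / (2 * 0.276 * 9.109e-31 * (9.5e-09)^2) J, divided by 1.602e-19 J/eV
dE = 0.0151 eV
Total band gap = E_g(bulk) + dE = 2.07 + 0.0151 = 2.0851 eV

2.0851


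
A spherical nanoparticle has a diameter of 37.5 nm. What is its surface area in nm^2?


Radius r = 37.5/2 = 18.75 nm
Surface area SA = 4 * pi * r^2
SA = 4 * pi * (18.75)^2
SA = 4417.86 nm^2

4417.86


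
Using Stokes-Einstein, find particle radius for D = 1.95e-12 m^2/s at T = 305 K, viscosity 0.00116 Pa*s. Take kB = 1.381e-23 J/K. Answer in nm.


Stokes-Einstein: R = kB*T / (6*pi*eta*D)
R = 1.381e-23 * 305 / (6 * pi * 0.00116 * 1.95e-12)
R = 9.8787e-08 m = 98.79 nm

98.79


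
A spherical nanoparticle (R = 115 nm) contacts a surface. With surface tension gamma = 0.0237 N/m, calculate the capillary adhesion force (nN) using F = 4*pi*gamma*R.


Convert radius: R = 115 nm = 1.15e-07 m
F = 4 * pi * gamma * R
F = 4 * pi * 0.0237 * 1.15e-07
F = 3.42496e-08 N = 34.2496 nN

34.2496


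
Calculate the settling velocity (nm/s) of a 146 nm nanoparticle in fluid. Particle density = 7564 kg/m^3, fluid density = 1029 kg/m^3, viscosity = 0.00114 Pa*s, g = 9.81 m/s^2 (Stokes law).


Radius R = 146/2 nm = 7.3e-08 m
Density difference = 7564 - 1029 = 6535 kg/m^3
v = 2 * R^2 * (rho_p - rho_f) * g / (9 * eta)
v = 2 * (7.3e-08)^2 * 6535 * 9.81 / (9 * 0.00114)
v = 6.65952e-08 m/s = 66.5952 nm/s

66.5952


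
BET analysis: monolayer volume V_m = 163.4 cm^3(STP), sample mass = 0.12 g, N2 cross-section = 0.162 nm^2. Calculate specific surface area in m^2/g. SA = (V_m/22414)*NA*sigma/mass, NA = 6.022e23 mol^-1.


Number of moles in monolayer = V_m / 22414 = 163.4 / 22414 = 0.00729009
Number of molecules = moles * NA = 0.00729009 * 6.022e23
SA = molecules * sigma / mass
SA = (163.4 / 22414) * 6.022e23 * 0.162e-18 / 0.12
SA = 5926.6 m^2/g

5926.6


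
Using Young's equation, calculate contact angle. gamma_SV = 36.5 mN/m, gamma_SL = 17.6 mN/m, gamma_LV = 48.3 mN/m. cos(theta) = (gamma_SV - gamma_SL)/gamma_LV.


cos(theta) = (gamma_SV - gamma_SL) / gamma_LV
cos(theta) = (36.5 - 17.6) / 48.3
cos(theta) = 0.391304
theta = arccos(0.391304) = 66.96 degrees

66.96


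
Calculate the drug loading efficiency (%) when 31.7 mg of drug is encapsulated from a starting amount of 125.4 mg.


Drug loading efficiency = (drug loaded / drug initial) * 100
DLE = 31.7 / 125.4 * 100
DLE = 0.2528 * 100
DLE = 25.28%

25.28


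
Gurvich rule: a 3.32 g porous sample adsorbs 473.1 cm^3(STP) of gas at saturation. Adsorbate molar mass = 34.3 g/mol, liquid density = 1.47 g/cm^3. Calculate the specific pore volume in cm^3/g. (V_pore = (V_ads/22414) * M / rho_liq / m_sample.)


Moles adsorbed n = V_ads / 22414 = 473.1 / 22414 = 2.110734e-02 mol
Liquid volume V_liq = n * M / rho_liq = 2.110734e-02 * 34.3 / 1.47 = 0.49250 cm^3
Specific pore volume V_pore = V_liq / m_sample = 0.49250 / 3.32
V_pore = 0.1483 cm^3/g

0.1483


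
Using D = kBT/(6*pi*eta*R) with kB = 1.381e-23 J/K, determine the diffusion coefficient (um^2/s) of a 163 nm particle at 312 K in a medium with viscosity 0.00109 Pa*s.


Radius R = 163/2 = 81.5 nm = 8.15e-08 m
D = kB*T / (6*pi*eta*R)
D = 1.381e-23 * 312 / (6 * pi * 0.00109 * 8.15e-08)
D = 2.57314e-12 m^2/s = 2.573 um^2/s

2.573


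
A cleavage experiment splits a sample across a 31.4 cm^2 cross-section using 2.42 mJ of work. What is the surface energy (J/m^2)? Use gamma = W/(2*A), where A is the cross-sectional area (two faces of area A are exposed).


Convert: A = 31.4 cm^2 = 0.00314 m^2, W = 2.42 mJ = 0.00242 J
Cleaving exposes two faces of area A, so total new surface = 2*A and gamma = W / (2*A)
gamma = 0.00242 / (2 * 0.00314)
gamma = 0.385 J/m^2

0.385


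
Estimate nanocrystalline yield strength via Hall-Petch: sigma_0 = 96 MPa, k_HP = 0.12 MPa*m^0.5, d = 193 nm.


d = 193 nm = 1.93e-07 m
sqrt(d) = 0.0004393177
Hall-Petch contribution = k / sqrt(d) = 0.12 / 0.0004393177 = 273.2 MPa
sigma = sigma_0 + k/sqrt(d) = 96 + 273.2 = 369.2 MPa

369.2


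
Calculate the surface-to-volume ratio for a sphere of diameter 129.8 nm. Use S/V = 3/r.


Radius r = 129.8/2 = 64.9 nm
S/V = 3 / r = 3 / 64.9
S/V = 0.0462 nm^-1

0.0462


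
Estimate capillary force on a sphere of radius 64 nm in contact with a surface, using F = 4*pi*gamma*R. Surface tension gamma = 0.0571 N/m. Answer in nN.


Convert radius: R = 64 nm = 6.4e-08 m
F = 4 * pi * gamma * R
F = 4 * pi * 0.0571 * 6.4e-08
F = 4.59225e-08 N = 45.9225 nN

45.9225


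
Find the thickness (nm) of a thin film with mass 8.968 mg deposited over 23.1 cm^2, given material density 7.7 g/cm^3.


Convert: m = 8.968 mg = 8.9680e-06 kg, A = 23.1 cm^2 = 2.3100e-03 m^2, rho = 7.7 g/cm^3 = 7700 kg/m^3
t = m / (A * rho)
t = 8.9680e-06 / (2.3100e-03 * 7700)
t = 5.0419e-07 m = 504.2 nm

504.2


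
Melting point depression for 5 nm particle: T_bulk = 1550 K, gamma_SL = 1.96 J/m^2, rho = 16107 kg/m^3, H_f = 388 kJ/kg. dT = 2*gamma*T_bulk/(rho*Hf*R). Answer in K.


Radius R = 5/2 = 2.5 nm = 2.5e-09 m
Convert H_f = 388 kJ/kg = 388000 J/kg
dT = 2 * gamma_SL * T_bulk / (rho * H_f * R)
dT = 2 * 1.96 * 1550 / (16107 * 388000 * 2.5e-09)
dT = 388.9 K

388.9


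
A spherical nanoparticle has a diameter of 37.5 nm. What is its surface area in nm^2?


Radius r = 37.5/2 = 18.75 nm
Surface area SA = 4 * pi * r^2
SA = 4 * pi * (18.75)^2
SA = 4417.86 nm^2

4417.86


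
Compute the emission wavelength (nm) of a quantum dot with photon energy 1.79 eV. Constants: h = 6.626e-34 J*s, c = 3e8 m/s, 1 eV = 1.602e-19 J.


Convert energy: E = 1.79 eV = 1.79 * 1.602e-19 = 2.86758e-19 J
lambda = h*c / E = 6.626e-34 * 3e8 / 2.86758e-19
lambda = 6.93198e-07 m = 693.2 nm

693.2


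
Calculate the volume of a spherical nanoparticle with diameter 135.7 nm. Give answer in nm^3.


Radius r = 135.7/2 = 67.85 nm
Volume V = (4/3) * pi * r^3
V = (4/3) * pi * (67.85)^3
V = 1308392.86 nm^3

1308392.86


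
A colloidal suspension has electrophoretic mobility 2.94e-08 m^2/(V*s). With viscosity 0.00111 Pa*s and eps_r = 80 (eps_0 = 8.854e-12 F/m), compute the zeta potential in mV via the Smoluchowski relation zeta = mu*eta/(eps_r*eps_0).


Smoluchowski equation: zeta = mu * eta / (eps_r * eps_0)
zeta = 2.94e-08 * 0.00111 / (80 * 8.854e-12)
zeta = 0.046072 V = 46.07 mV

46.07


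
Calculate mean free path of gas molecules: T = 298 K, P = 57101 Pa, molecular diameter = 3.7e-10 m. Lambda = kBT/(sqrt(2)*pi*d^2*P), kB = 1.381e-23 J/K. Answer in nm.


Mean free path: lambda = kB*T / (sqrt(2) * pi * d^2 * P)
lambda = 1.381e-23 * 298 / (sqrt(2) * pi * (3.7e-10)^2 * 57101)
lambda = 1.18494e-07 m
lambda = 118.49 nm

118.49


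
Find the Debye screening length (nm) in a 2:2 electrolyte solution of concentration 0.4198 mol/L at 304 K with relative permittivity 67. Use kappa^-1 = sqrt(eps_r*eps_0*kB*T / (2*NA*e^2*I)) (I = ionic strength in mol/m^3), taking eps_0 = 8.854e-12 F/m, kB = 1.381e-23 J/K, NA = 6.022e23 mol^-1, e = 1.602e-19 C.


Ionic strength I = 0.4198 * 2^2 * 1000 = 1679.2 mol/m^3
kappa^-1 = sqrt(67 * 8.854e-12 * 1.381e-23 * 304 / (2 * 6.022e23 * (1.602e-19)^2 * 1679.2))
kappa^-1 = 0.219 nm

0.219


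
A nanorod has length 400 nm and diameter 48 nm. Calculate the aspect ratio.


Aspect ratio AR = length / diameter
AR = 400 / 48
AR = 8.33

8.33


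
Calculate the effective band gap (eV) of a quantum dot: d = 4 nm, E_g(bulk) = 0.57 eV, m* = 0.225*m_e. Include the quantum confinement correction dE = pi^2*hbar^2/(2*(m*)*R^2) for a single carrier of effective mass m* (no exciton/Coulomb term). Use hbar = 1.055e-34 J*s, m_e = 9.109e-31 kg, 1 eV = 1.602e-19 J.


Radius R = 4/2 nm = 2e-09 m
Confinement energy dE = pi^2 * hbar^2 / (2 * m_eff * m_e * R^2)
dE = pi^2 * (1.055e-34)^2 / (2 * 0.225 * 9.109e-31 * (2e-09)^2) J, divided by 1.602e-19 J/eV
dE = 0.4182 eV
Total band gap = E_g(bulk) + dE = 0.57 + 0.4182 = 0.9882 eV

0.9882


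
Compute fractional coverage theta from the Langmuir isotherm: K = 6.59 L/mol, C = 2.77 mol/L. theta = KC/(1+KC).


Langmuir isotherm: theta = K*C / (1 + K*C)
K*C = 6.59 * 2.77 = 18.2543
theta = 18.2543 / (1 + 18.2543) = 18.2543 / 19.2543
theta = 0.9481

0.9481


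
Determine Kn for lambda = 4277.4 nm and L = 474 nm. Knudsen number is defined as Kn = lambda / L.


Knudsen number Kn = lambda / L
Kn = 4277.4 / 474
Kn = 9.0241

9.0241


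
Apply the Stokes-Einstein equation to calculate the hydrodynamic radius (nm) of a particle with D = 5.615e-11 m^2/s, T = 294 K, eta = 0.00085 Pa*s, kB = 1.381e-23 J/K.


Stokes-Einstein: R = kB*T / (6*pi*eta*D)
R = 1.381e-23 * 294 / (6 * pi * 0.00085 * 5.615e-11)
R = 4.51306e-09 m = 4.51 nm

4.51


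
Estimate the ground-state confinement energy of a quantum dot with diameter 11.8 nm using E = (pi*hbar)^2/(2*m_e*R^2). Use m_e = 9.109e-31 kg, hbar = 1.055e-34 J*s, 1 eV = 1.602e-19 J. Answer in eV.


Radius R = 11.8/2 = 5.9 nm = 5.9e-09 m
E = (pi * 1.055e-34)^2 / (2 * 9.109e-31 * (5.9e-09)^2)
E(J) = 1.73221e-21
E = E(J) / 1.602e-19 = 0.0108 eV

0.0108


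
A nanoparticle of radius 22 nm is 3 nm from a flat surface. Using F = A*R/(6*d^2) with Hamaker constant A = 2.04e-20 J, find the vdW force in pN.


Convert to SI: R = 22 nm = 2.2e-08 m, d = 3 nm = 3e-09 m
F = A * R / (6 * d^2)
F = 2.04e-20 * 2.2e-08 / (6 * (3e-09)^2)
F = 8.31111e-12 N = 8.311 pN

8.311


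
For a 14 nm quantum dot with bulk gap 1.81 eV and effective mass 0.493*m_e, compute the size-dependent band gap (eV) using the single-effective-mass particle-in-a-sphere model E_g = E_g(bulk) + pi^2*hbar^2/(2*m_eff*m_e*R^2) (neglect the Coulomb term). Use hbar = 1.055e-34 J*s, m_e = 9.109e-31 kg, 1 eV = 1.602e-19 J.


Radius R = 14/2 nm = 7e-09 m
Confinement energy dE = pi^2 * hbar^2 / (2 * m_eff * m_e * R^2)
dE = pi^2 * (1.055e-34)^2 / (2 * 0.493 * 9.109e-31 * (7e-09)^2) J, divided by 1.602e-19 J/eV
dE = 0.0156 eV
Total band gap = E_g(bulk) + dE = 1.81 + 0.0156 = 1.8256 eV

1.8256


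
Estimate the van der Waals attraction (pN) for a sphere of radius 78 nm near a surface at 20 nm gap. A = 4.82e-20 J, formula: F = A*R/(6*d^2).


Convert to SI: R = 78 nm = 7.8e-08 m, d = 20 nm = 2e-08 m
F = A * R / (6 * d^2)
F = 4.82e-20 * 7.8e-08 / (6 * (2e-08)^2)
F = 1.5665e-12 N = 1.567 pN

1.567


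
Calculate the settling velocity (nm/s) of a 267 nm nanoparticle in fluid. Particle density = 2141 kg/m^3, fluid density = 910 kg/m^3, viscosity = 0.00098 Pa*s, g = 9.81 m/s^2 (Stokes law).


Radius R = 267/2 nm = 1.335e-07 m
Density difference = 2141 - 910 = 1231 kg/m^3
v = 2 * R^2 * (rho_p - rho_f) * g / (9 * eta)
v = 2 * (1.335e-07)^2 * 1231 * 9.81 / (9 * 0.00098)
v = 4.88035e-08 m/s = 48.8035 nm/s

48.8035


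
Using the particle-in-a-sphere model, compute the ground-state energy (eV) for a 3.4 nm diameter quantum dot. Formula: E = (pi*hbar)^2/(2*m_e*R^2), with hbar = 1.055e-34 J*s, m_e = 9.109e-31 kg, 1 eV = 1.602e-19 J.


Radius R = 3.4/2 = 1.7 nm = 1.7e-09 m
E = (pi * 1.055e-34)^2 / (2 * 9.109e-31 * (1.7e-09)^2)
E(J) = 2.08644e-20
E = E(J) / 1.602e-19 = 0.1302 eV

0.1302


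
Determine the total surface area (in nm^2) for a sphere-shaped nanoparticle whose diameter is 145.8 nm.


Radius r = 145.8/2 = 72.9 nm
Surface area SA = 4 * pi * r^2
SA = 4 * pi * (72.9)^2
SA = 66782.85 nm^2

66782.85


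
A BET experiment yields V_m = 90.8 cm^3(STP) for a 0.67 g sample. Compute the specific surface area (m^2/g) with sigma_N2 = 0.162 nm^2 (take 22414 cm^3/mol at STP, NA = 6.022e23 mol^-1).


Number of moles in monolayer = V_m / 22414 = 90.8 / 22414 = 0.00405104
Number of molecules = moles * NA = 0.00405104 * 6.022e23
SA = molecules * sigma / mass
SA = (90.8 / 22414) * 6.022e23 * 0.162e-18 / 0.67
SA = 589.9 m^2/g

589.9


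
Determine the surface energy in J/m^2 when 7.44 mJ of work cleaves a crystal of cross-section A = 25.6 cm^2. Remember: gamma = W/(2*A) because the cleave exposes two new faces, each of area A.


Convert: A = 25.6 cm^2 = 0.00256 m^2, W = 7.44 mJ = 0.00744 J
Cleaving exposes two faces of area A, so total new surface = 2*A and gamma = W / (2*A)
gamma = 0.00744 / (2 * 0.00256)
gamma = 1.453 J/m^2

1.453


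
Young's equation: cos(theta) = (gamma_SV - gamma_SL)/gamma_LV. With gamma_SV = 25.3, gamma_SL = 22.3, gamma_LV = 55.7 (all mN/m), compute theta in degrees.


cos(theta) = (gamma_SV - gamma_SL) / gamma_LV
cos(theta) = (25.3 - 22.3) / 55.7
cos(theta) = 0.05386
theta = arccos(0.05386) = 86.91 degrees

86.91


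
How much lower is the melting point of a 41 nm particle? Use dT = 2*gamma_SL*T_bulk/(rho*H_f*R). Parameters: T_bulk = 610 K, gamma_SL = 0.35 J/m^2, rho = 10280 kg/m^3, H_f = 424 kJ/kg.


Radius R = 41/2 = 20.5 nm = 2.05e-08 m
Convert H_f = 424 kJ/kg = 424000 J/kg
dT = 2 * gamma_SL * T_bulk / (rho * H_f * R)
dT = 2 * 0.35 * 610 / (10280 * 424000 * 2.05e-08)
dT = 4.8 K

4.8


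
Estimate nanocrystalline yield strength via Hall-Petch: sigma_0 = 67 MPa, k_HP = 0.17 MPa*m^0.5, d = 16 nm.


d = 16 nm = 1.6e-08 m
sqrt(d) = 0.0001264911
Hall-Petch contribution = k / sqrt(d) = 0.17 / 0.0001264911 = 1344.0 MPa
sigma = sigma_0 + k/sqrt(d) = 67 + 1344.0 = 1411.0 MPa

1411.0


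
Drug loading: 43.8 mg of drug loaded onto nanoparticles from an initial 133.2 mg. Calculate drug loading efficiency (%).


Drug loading efficiency = (drug loaded / drug initial) * 100
DLE = 43.8 / 133.2 * 100
DLE = 0.3288 * 100
DLE = 32.88%

32.88


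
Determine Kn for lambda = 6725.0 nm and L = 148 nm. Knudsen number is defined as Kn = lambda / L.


Knudsen number Kn = lambda / L
Kn = 6725.0 / 148
Kn = 45.4392

45.4392


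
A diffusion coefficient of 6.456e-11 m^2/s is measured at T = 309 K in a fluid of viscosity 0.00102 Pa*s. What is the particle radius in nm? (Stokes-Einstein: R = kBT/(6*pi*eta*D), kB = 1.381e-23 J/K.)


Stokes-Einstein: R = kB*T / (6*pi*eta*D)
R = 1.381e-23 * 309 / (6 * pi * 0.00102 * 6.456e-11)
R = 3.43785e-09 m = 3.44 nm

3.44


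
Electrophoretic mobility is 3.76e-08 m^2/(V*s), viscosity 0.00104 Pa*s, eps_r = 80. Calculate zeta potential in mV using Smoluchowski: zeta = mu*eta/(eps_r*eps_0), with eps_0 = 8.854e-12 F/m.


Smoluchowski equation: zeta = mu * eta / (eps_r * eps_0)
zeta = 3.76e-08 * 0.00104 / (80 * 8.854e-12)
zeta = 0.055207 V = 55.21 mV

55.21


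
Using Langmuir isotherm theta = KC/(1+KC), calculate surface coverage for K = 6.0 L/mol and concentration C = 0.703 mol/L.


Langmuir isotherm: theta = K*C / (1 + K*C)
K*C = 6.0 * 0.703 = 4.218
theta = 4.218 / (1 + 4.218) = 4.218 / 5.218
theta = 0.8084

0.8084


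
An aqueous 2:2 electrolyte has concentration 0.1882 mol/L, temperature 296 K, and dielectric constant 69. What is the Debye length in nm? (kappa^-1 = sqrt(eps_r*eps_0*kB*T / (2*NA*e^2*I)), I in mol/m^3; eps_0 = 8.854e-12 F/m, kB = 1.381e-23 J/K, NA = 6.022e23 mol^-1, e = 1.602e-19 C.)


Ionic strength I = 0.1882 * 2^2 * 1000 = 752.8 mol/m^3
kappa^-1 = sqrt(69 * 8.854e-12 * 1.381e-23 * 296 / (2 * 6.022e23 * (1.602e-19)^2 * 752.8))
kappa^-1 = 0.328 nm

0.328


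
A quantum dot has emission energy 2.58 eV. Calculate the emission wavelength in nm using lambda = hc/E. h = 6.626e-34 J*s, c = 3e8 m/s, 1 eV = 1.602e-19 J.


Convert energy: E = 2.58 eV = 2.58 * 1.602e-19 = 4.13316e-19 J
lambda = h*c / E = 6.626e-34 * 3e8 / 4.13316e-19
lambda = 4.8094e-07 m = 480.9 nm

480.9


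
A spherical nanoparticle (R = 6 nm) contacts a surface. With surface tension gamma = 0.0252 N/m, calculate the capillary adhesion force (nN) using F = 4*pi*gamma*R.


Convert radius: R = 6 nm = 6e-09 m
F = 4 * pi * gamma * R
F = 4 * pi * 0.0252 * 6e-09
F = 1.90004e-09 N = 1.9 nN

1.9


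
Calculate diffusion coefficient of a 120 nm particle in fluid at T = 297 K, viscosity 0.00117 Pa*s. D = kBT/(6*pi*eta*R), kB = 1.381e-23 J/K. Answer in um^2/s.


Radius R = 120/2 = 60 nm = 6e-08 m
D = kB*T / (6*pi*eta*R)
D = 1.381e-23 * 297 / (6 * pi * 0.00117 * 6e-08)
D = 3.09964e-12 m^2/s = 3.1 um^2/s

3.1


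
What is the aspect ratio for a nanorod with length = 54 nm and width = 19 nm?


Aspect ratio AR = length / diameter
AR = 54 / 19
AR = 2.84

2.84


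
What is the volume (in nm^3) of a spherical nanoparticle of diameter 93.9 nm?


Radius r = 93.9/2 = 46.95 nm
Volume V = (4/3) * pi * r^3
V = (4/3) * pi * (46.95)^3
V = 433506.29 nm^3

433506.29


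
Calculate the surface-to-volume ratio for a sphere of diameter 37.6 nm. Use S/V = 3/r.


Radius r = 37.6/2 = 18.8 nm
S/V = 3 / r = 3 / 18.8
S/V = 0.1596 nm^-1

0.1596


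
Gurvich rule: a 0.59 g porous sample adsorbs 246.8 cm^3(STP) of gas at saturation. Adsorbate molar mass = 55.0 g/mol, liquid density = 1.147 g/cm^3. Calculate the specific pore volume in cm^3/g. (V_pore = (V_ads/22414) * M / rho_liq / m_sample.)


Moles adsorbed n = V_ads / 22414 = 246.8 / 22414 = 1.101098e-02 mol
Liquid volume V_liq = n * M / rho_liq = 1.101098e-02 * 55.0 / 1.147 = 0.52799 cm^3
Specific pore volume V_pore = V_liq / m_sample = 0.52799 / 0.59
V_pore = 0.8949 cm^3/g

0.8949


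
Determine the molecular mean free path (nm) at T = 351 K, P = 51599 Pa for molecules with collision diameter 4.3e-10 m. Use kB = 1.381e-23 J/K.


Mean free path: lambda = kB*T / (sqrt(2) * pi * d^2 * P)
lambda = 1.381e-23 * 351 / (sqrt(2) * pi * (4.3e-10)^2 * 51599)
lambda = 1.14356e-07 m
lambda = 114.36 nm

114.36


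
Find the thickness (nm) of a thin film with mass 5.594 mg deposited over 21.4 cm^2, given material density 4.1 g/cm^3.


Convert: m = 5.594 mg = 5.5940e-06 kg, A = 21.4 cm^2 = 2.1400e-03 m^2, rho = 4.1 g/cm^3 = 4100 kg/m^3
t = m / (A * rho)
t = 5.5940e-06 / (2.1400e-03 * 4100)
t = 6.3757e-07 m = 637.6 nm

637.6


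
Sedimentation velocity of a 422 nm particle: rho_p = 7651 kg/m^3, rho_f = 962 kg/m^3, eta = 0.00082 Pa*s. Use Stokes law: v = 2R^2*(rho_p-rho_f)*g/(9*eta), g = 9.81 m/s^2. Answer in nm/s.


Radius R = 422/2 nm = 2.11e-07 m
Density difference = 7651 - 962 = 6689 kg/m^3
v = 2 * R^2 * (rho_p - rho_f) * g / (9 * eta)
v = 2 * (2.11e-07)^2 * 6689 * 9.81 / (9 * 0.00082)
v = 7.91715e-07 m/s = 791.7148 nm/s

791.7148


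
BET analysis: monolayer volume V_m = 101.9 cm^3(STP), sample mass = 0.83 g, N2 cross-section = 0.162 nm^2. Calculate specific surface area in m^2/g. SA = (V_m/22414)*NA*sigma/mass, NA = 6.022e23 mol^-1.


Number of moles in monolayer = V_m / 22414 = 101.9 / 22414 = 0.00454627
Number of molecules = moles * NA = 0.00454627 * 6.022e23
SA = molecules * sigma / mass
SA = (101.9 / 22414) * 6.022e23 * 0.162e-18 / 0.83
SA = 534.4 m^2/g

534.4


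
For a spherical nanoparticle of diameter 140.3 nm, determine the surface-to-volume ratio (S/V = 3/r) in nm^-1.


Radius r = 140.3/2 = 70.15 nm
S/V = 3 / r = 3 / 70.15
S/V = 0.0428 nm^-1

0.0428


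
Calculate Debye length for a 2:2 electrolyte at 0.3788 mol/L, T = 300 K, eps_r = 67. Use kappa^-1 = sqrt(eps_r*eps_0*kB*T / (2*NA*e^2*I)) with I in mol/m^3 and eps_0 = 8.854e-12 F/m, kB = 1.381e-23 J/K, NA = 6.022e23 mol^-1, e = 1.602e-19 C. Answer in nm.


Ionic strength I = 0.3788 * 2^2 * 1000 = 1515.2 mol/m^3
kappa^-1 = sqrt(67 * 8.854e-12 * 1.381e-23 * 300 / (2 * 6.022e23 * (1.602e-19)^2 * 1515.2))
kappa^-1 = 0.229 nm

0.229


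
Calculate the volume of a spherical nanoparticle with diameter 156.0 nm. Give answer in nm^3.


Radius r = 156.0/2 = 78 nm
Volume V = (4/3) * pi * r^3
V = (4/3) * pi * (78)^3
V = 1987798.77 nm^3

1987798.77


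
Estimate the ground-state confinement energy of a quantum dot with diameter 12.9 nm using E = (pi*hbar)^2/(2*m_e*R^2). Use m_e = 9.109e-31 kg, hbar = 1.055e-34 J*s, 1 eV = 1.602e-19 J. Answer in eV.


Radius R = 12.9/2 = 6.45 nm = 6.45e-09 m
E = (pi * 1.055e-34)^2 / (2 * 9.109e-31 * (6.45e-09)^2)
E(J) = 1.44939e-21
E = E(J) / 1.602e-19 = 0.009 eV

0.009


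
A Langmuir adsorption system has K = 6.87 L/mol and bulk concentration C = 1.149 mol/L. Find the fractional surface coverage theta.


Langmuir isotherm: theta = K*C / (1 + K*C)
K*C = 6.87 * 1.149 = 7.89363
theta = 7.89363 / (1 + 7.89363) = 7.89363 / 8.89363
theta = 0.8876

0.8876


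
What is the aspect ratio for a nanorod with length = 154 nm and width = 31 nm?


Aspect ratio AR = length / diameter
AR = 154 / 31
AR = 4.97

4.97


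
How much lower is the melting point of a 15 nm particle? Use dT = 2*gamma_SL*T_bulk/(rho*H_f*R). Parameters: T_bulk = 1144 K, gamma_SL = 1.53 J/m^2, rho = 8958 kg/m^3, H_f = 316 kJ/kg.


Radius R = 15/2 = 7.5 nm = 7.5e-09 m
Convert H_f = 316 kJ/kg = 316000 J/kg
dT = 2 * gamma_SL * T_bulk / (rho * H_f * R)
dT = 2 * 1.53 * 1144 / (8958 * 316000 * 7.5e-09)
dT = 164.9 K

164.9


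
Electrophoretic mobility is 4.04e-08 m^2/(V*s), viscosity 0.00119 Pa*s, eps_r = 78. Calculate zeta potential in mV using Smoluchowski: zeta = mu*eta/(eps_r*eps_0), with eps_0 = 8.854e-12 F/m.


Smoluchowski equation: zeta = mu * eta / (eps_r * eps_0)
zeta = 4.04e-08 * 0.00119 / (78 * 8.854e-12)
zeta = 0.069614 V = 69.61 mV

69.61


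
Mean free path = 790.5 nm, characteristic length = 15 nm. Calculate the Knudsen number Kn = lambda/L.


Knudsen number Kn = lambda / L
Kn = 790.5 / 15
Kn = 52.7

52.7


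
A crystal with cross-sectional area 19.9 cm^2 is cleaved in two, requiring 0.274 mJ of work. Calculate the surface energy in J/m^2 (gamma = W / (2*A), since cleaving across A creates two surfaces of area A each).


Convert: A = 19.9 cm^2 = 0.00199 m^2, W = 0.274 mJ = 0.000274 J
Cleaving exposes two faces of area A, so total new surface = 2*A and gamma = W / (2*A)
gamma = 0.000274 / (2 * 0.00199)
gamma = 0.069 J/m^2

0.069


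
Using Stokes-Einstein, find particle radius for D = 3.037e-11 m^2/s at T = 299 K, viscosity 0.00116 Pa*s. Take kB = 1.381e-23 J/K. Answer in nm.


Stokes-Einstein: R = kB*T / (6*pi*eta*D)
R = 1.381e-23 * 299 / (6 * pi * 0.00116 * 3.037e-11)
R = 6.21815e-09 m = 6.22 nm

6.22


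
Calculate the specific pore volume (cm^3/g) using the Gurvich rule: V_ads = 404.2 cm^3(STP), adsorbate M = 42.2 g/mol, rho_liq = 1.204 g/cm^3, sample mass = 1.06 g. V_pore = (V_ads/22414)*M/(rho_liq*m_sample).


Moles adsorbed n = V_ads / 22414 = 404.2 / 22414 = 1.803337e-02 mol
Liquid volume V_liq = n * M / rho_liq = 1.803337e-02 * 42.2 / 1.204 = 0.63207 cm^3
Specific pore volume V_pore = V_liq / m_sample = 0.63207 / 1.06
V_pore = 0.5963 cm^3/g

0.5963


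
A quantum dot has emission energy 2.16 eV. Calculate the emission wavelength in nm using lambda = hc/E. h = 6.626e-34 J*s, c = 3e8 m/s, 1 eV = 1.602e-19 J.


Convert energy: E = 2.16 eV = 2.16 * 1.602e-19 = 3.46032e-19 J
lambda = h*c / E = 6.626e-34 * 3e8 / 3.46032e-19
lambda = 5.74456e-07 m = 574.5 nm

574.5


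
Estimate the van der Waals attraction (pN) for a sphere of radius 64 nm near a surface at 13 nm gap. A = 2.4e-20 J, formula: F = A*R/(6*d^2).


Convert to SI: R = 64 nm = 6.4e-08 m, d = 13 nm = 1.3e-08 m
F = A * R / (6 * d^2)
F = 2.4e-20 * 6.4e-08 / (6 * (1.3e-08)^2)
F = 1.51479e-12 N = 1.515 pN

1.515


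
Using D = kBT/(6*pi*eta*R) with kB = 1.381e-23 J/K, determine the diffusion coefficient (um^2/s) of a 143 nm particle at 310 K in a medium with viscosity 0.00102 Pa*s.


Radius R = 143/2 = 71.5 nm = 7.15e-08 m
D = kB*T / (6*pi*eta*R)
D = 1.381e-23 * 310 / (6 * pi * 0.00102 * 7.15e-08)
D = 3.11421e-12 m^2/s = 3.114 um^2/s

3.114


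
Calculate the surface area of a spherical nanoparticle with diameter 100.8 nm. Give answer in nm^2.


Radius r = 100.8/2 = 50.4 nm
Surface area SA = 4 * pi * r^2
SA = 4 * pi * (50.4)^2
SA = 31920.59 nm^2

31920.59


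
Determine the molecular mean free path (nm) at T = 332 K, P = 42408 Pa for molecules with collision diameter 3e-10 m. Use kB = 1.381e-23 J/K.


Mean free path: lambda = kB*T / (sqrt(2) * pi * d^2 * P)
lambda = 1.381e-23 * 332 / (sqrt(2) * pi * (3e-10)^2 * 42408)
lambda = 2.70381e-07 m
lambda = 270.38 nm

270.38


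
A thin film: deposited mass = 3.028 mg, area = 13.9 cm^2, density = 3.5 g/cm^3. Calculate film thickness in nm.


Convert: m = 3.028 mg = 3.0280e-06 kg, A = 13.9 cm^2 = 1.3900e-03 m^2, rho = 3.5 g/cm^3 = 3500 kg/m^3
t = m / (A * rho)
t = 3.0280e-06 / (1.3900e-03 * 3500)
t = 6.2240e-07 m = 622.4 nm

622.4


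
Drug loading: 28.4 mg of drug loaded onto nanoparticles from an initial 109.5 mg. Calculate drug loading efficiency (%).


Drug loading efficiency = (drug loaded / drug initial) * 100
DLE = 28.4 / 109.5 * 100
DLE = 0.2594 * 100
DLE = 25.94%

25.94


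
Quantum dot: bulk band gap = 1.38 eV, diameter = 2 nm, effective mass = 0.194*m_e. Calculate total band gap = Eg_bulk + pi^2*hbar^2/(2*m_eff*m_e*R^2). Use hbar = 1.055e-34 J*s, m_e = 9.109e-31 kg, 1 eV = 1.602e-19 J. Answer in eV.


Radius R = 2/2 nm = 1e-09 m
Confinement energy dE = pi^2 * hbar^2 / (2 * m_eff * m_e * R^2)
dE = pi^2 * (1.055e-34)^2 / (2 * 0.194 * 9.109e-31 * (1e-09)^2) J, divided by 1.602e-19 J/eV
dE = 1.9402 eV
Total band gap = E_g(bulk) + dE = 1.38 + 1.9402 = 3.3202 eV

3.3202


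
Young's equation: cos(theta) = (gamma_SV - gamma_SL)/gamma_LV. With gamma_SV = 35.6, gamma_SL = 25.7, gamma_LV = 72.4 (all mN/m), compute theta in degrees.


cos(theta) = (gamma_SV - gamma_SL) / gamma_LV
cos(theta) = (35.6 - 25.7) / 72.4
cos(theta) = 0.13674
theta = arccos(0.13674) = 82.14 degrees

82.14


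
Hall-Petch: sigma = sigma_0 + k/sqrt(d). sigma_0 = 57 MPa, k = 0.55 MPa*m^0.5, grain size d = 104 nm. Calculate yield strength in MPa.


d = 104 nm = 1.04e-07 m
sqrt(d) = 0.0003224903
Hall-Petch contribution = k / sqrt(d) = 0.55 / 0.0003224903 = 1705.5 MPa
sigma = sigma_0 + k/sqrt(d) = 57 + 1705.5 = 1762.5 MPa

1762.5


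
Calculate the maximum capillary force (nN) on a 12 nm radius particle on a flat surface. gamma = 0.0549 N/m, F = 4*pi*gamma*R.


Convert radius: R = 12 nm = 1.2e-08 m
F = 4 * pi * gamma * R
F = 4 * pi * 0.0549 * 1.2e-08
F = 8.27872e-09 N = 8.2787 nN

8.2787


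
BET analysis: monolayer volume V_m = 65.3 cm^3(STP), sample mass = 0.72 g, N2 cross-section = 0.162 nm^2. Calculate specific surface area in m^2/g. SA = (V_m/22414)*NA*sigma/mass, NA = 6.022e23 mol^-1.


Number of moles in monolayer = V_m / 22414 = 65.3 / 22414 = 0.00291336
Number of molecules = moles * NA = 0.00291336 * 6.022e23
SA = molecules * sigma / mass
SA = (65.3 / 22414) * 6.022e23 * 0.162e-18 / 0.72
SA = 394.7 m^2/g

394.7


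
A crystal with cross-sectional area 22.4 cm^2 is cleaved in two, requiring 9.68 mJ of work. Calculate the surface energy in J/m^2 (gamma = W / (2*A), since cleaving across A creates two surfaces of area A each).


Convert: A = 22.4 cm^2 = 0.00224 m^2, W = 9.68 mJ = 0.00968 J
Cleaving exposes two faces of area A, so total new surface = 2*A and gamma = W / (2*A)
gamma = 0.00968 / (2 * 0.00224)
gamma = 2.161 J/m^2

2.161


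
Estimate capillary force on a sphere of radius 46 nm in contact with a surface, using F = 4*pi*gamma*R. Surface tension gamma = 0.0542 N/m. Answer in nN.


Convert radius: R = 46 nm = 4.6e-08 m
F = 4 * pi * gamma * R
F = 4 * pi * 0.0542 * 4.6e-08
F = 3.13305e-08 N = 31.3305 nN

31.3305


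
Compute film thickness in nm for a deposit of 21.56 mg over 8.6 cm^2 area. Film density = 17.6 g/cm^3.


Convert: m = 21.56 mg = 2.1560e-05 kg, A = 8.6 cm^2 = 8.6000e-04 m^2, rho = 17.6 g/cm^3 = 17600 kg/m^3
t = m / (A * rho)
t = 2.1560e-05 / (8.6000e-04 * 17600)
t = 1.4244e-06 m = 1424.4 nm

1424.4


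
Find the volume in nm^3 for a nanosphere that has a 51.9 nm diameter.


Radius r = 51.9/2 = 25.95 nm
Volume V = (4/3) * pi * r^3
V = (4/3) * pi * (25.95)^3
V = 73198.25 nm^3

73198.25


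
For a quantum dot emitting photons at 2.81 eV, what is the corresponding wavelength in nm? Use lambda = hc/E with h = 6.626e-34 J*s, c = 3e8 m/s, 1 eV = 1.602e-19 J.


Convert energy: E = 2.81 eV = 2.81 * 1.602e-19 = 4.50162e-19 J
lambda = h*c / E = 6.626e-34 * 3e8 / 4.50162e-19
lambda = 4.41574e-07 m = 441.6 nm

441.6


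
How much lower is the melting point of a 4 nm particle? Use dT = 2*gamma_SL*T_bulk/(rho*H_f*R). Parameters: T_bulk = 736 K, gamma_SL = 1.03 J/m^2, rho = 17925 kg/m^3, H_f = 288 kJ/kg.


Radius R = 4/2 = 2 nm = 2e-09 m
Convert H_f = 288 kJ/kg = 288000 J/kg
dT = 2 * gamma_SL * T_bulk / (rho * H_f * R)
dT = 2 * 1.03 * 736 / (17925 * 288000 * 2e-09)
dT = 146.8 K

146.8


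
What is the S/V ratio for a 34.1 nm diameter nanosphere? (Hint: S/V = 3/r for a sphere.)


Radius r = 34.1/2 = 17.05 nm
S/V = 3 / r = 3 / 17.05
S/V = 0.176 nm^-1

0.176


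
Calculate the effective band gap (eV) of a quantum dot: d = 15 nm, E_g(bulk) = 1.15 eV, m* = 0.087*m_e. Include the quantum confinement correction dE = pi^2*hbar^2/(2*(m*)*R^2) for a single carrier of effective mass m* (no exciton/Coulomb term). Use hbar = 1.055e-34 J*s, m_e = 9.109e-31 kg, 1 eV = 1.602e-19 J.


Radius R = 15/2 nm = 7.5e-09 m
Confinement energy dE = pi^2 * hbar^2 / (2 * m_eff * m_e * R^2)
dE = pi^2 * (1.055e-34)^2 / (2 * 0.087 * 9.109e-31 * (7.5e-09)^2) J, divided by 1.602e-19 J/eV
dE = 0.0769 eV
Total band gap = E_g(bulk) + dE = 1.15 + 0.0769 = 1.2269 eV

1.2269


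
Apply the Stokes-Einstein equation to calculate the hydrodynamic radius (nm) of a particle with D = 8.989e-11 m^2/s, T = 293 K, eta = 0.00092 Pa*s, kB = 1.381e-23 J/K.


Stokes-Einstein: R = kB*T / (6*pi*eta*D)
R = 1.381e-23 * 293 / (6 * pi * 0.00092 * 8.989e-11)
R = 2.59574e-09 m = 2.6 nm

2.6


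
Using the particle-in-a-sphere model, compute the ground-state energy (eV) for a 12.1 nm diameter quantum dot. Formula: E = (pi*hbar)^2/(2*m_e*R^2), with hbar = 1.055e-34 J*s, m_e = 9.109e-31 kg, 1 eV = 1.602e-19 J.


Radius R = 12.1/2 = 6.05 nm = 6.05e-09 m
E = (pi * 1.055e-34)^2 / (2 * 9.109e-31 * (6.05e-09)^2)
E(J) = 1.64738e-21
E = E(J) / 1.602e-19 = 0.0103 eV

0.0103


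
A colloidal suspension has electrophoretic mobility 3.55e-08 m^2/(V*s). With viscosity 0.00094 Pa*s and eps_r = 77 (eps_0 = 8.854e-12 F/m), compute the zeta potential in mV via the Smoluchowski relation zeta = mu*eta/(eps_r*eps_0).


Smoluchowski equation: zeta = mu * eta / (eps_r * eps_0)
zeta = 3.55e-08 * 0.00094 / (77 * 8.854e-12)
zeta = 0.048947 V = 48.95 mV

48.95


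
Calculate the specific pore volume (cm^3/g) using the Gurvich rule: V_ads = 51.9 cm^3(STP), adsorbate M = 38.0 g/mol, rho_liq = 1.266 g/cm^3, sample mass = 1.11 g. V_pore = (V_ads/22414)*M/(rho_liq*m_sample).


Moles adsorbed n = V_ads / 22414 = 51.9 / 22414 = 2.315517e-03 mol
Liquid volume V_liq = n * M / rho_liq = 2.315517e-03 * 38.0 / 1.266 = 0.06950 cm^3
Specific pore volume V_pore = V_liq / m_sample = 0.06950 / 1.11
V_pore = 0.0626 cm^3/g

0.0626


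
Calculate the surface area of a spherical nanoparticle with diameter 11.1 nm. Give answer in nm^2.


Radius r = 11.1/2 = 5.55 nm
Surface area SA = 4 * pi * r^2
SA = 4 * pi * (5.55)^2
SA = 387.08 nm^2

387.08


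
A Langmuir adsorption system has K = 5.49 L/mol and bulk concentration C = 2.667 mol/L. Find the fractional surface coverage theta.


Langmuir isotherm: theta = K*C / (1 + K*C)
K*C = 5.49 * 2.667 = 14.64183
theta = 14.64183 / (1 + 14.64183) = 14.64183 / 15.64183
theta = 0.9361

0.9361


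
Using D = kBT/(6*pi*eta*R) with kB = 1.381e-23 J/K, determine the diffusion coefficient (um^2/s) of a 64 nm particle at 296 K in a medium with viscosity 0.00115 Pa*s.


Radius R = 64/2 = 32 nm = 3.2e-08 m
D = kB*T / (6*pi*eta*R)
D = 1.381e-23 * 296 / (6 * pi * 0.00115 * 3.2e-08)
D = 5.893e-12 m^2/s = 5.893 um^2/s

5.893


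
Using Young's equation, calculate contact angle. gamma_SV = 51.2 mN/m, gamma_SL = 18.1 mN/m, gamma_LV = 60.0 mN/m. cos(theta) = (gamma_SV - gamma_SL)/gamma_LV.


cos(theta) = (gamma_SV - gamma_SL) / gamma_LV
cos(theta) = (51.2 - 18.1) / 60.0
cos(theta) = 0.551667
theta = arccos(0.551667) = 56.52 degrees

56.52


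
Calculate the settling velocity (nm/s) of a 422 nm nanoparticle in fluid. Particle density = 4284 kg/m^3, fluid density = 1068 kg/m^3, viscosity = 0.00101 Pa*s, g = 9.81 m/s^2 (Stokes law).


Radius R = 422/2 nm = 2.11e-07 m
Density difference = 4284 - 1068 = 3216 kg/m^3
v = 2 * R^2 * (rho_p - rho_f) * g / (9 * eta)
v = 2 * (2.11e-07)^2 * 3216 * 9.81 / (9 * 0.00101)
v = 3.09041e-07 m/s = 309.041 nm/s

309.041


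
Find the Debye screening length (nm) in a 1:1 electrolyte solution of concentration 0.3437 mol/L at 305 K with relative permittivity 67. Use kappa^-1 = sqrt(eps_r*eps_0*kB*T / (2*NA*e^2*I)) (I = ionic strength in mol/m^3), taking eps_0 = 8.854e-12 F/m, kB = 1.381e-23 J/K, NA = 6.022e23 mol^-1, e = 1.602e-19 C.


Ionic strength I = 0.3437 * 1^2 * 1000 = 343.7 mol/m^3
kappa^-1 = sqrt(67 * 8.854e-12 * 1.381e-23 * 305 / (2 * 6.022e23 * (1.602e-19)^2 * 343.7))
kappa^-1 = 0.485 nm

0.485


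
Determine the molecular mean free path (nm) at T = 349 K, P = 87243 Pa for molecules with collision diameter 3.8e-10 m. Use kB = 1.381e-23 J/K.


Mean free path: lambda = kB*T / (sqrt(2) * pi * d^2 * P)
lambda = 1.381e-23 * 349 / (sqrt(2) * pi * (3.8e-10)^2 * 87243)
lambda = 8.61106e-08 m
lambda = 86.11 nm

86.11


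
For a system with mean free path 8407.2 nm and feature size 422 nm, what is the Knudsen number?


Knudsen number Kn = lambda / L
Kn = 8407.2 / 422
Kn = 19.9223

19.9223


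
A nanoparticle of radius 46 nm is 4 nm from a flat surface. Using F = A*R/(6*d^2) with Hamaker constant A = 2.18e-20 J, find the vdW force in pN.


Convert to SI: R = 46 nm = 4.6e-08 m, d = 4 nm = 4e-09 m
F = A * R / (6 * d^2)
F = 2.18e-20 * 4.6e-08 / (6 * (4e-09)^2)
F = 1.04458e-11 N = 10.446 pN

10.446


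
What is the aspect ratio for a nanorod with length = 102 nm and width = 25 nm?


Aspect ratio AR = length / diameter
AR = 102 / 25
AR = 4.08

4.08


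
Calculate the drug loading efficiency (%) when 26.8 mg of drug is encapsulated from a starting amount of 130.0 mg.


Drug loading efficiency = (drug loaded / drug initial) * 100
DLE = 26.8 / 130.0 * 100
DLE = 0.2062 * 100
DLE = 20.62%

20.62


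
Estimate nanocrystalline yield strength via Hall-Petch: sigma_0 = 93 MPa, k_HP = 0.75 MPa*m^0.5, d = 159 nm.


d = 159 nm = 1.59e-07 m
sqrt(d) = 0.000398748
Hall-Petch contribution = k / sqrt(d) = 0.75 / 0.000398748 = 1880.9 MPa
sigma = sigma_0 + k/sqrt(d) = 93 + 1880.9 = 1973.9 MPa

1973.9


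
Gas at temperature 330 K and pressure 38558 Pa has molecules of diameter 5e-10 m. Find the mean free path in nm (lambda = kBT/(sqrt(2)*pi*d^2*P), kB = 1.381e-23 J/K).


Mean free path: lambda = kB*T / (sqrt(2) * pi * d^2 * P)
lambda = 1.381e-23 * 330 / (sqrt(2) * pi * (5e-10)^2 * 38558)
lambda = 1.06411e-07 m
lambda = 106.41 nm

106.41


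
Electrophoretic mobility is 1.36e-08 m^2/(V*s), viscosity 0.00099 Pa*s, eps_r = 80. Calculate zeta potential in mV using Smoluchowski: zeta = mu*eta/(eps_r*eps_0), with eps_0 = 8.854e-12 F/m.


Smoluchowski equation: zeta = mu * eta / (eps_r * eps_0)
zeta = 1.36e-08 * 0.00099 / (80 * 8.854e-12)
zeta = 0.019008 V = 19.01 mV

19.01
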